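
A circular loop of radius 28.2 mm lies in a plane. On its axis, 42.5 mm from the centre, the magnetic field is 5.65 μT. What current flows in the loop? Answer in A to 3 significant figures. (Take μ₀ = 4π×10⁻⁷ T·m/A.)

I ≈ 1.50 A

On the axis of a loop, B = μ₀IR²/[2(R²+z²)^(3/2)], so I = 2B(R²+z²)^(3/2)/(μ₀R²).
R² + z² = 0.0007952 + 0.001806 = 0.002601 m²; raised to 3/2 gives 1.33×10⁻⁴ m³.
I = 2 × 5.65×10⁻⁶ × 1.33×10⁻⁴ / (1.26×10⁻⁶ × 0.0007952) = 1.50 A.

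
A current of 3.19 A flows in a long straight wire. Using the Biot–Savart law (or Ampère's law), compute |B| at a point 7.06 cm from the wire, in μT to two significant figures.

B ≈ 9.0 μT

For an infinitely long straight wire, B = μ₀I/(2πd).
B = (4π×10⁻⁷ × 3.19) / (2π × 0.0706) = 9.04×10⁻⁶ T.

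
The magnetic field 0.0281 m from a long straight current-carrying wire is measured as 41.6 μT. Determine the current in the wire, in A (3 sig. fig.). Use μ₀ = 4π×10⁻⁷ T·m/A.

For a long straight wire B = μ₀I/(2πd), so I = 2πdB/μ₀.
I = 2π × 0.0281 × 4.16×10⁻⁵ / (4π×10⁻⁷) = 5.84 A.

I ≈ 5.84 A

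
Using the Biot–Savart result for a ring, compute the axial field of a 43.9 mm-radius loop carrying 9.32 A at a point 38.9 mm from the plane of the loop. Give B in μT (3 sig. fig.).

On the axis of a circular loop, B = μ₀IR² / [2(R²+z²)^(3/2)].
R² + z² = (0.0439)² + (0.0389)² = 0.00344 m², and (R²+z²)^(3/2) = 2.02×10⁻⁴ m³.
B = (4π×10⁻⁷ × 9.32 × 0.001927) / (2 × 2.02×10⁻⁴) = 5.59×10⁻⁵ T.

B ≈ 55.9 μT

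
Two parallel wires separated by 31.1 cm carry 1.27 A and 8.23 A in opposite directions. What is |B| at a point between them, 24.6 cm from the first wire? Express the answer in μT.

Each long wire gives B = μ₀I/(2πd). Distances are d₁ = 0.246 m and d₂ = 0.065 m.
B₁ = 1.03×10⁻⁶ T, B₂ = 2.53×10⁻⁵ T.
Between antiparallel currents both contributions point the same way, so they add. B = B₁ + B₂ = 1.03×10⁻⁶ + 2.53×10⁻⁵ = 2.64×10⁻⁵ T.

B ≈ 26.4 μT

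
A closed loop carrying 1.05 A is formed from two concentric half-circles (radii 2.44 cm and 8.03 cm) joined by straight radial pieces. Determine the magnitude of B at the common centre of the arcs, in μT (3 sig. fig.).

The radial connectors point toward the centre, so dl × r̂ = 0 and they contribute nothing.
Each semicircle gives μ₀I/(4R): inner arc 1.35×10⁻⁵ T, outer arc 4.11×10⁻⁶ T.
The two arcs carry current in opposite angular senses, so their fields oppose: B = |1.35×10⁻⁵ − 4.11×10⁻⁶| = 9.41×10⁻⁶ T.

B ≈ 9.41 μT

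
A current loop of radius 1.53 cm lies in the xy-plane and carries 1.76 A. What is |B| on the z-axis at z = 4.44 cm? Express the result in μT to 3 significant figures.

B ≈ 2.50 μT

On the axis of a circular loop, B = μ₀IR² / [2(R²+z²)^(3/2)].
R² + z² = (0.0153)² + (0.0444)² = 0.002205 m², and (R²+z²)^(3/2) = 1.04×10⁻⁴ m³.
B = (4π×10⁻⁷ × 1.76 × 0.0002341) / (2 × 1.04×10⁻⁴) = 2.50×10⁻⁶ T.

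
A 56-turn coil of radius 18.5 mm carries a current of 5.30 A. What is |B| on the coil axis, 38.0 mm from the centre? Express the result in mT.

For an N-turn flat coil, B = Nμ₀IR²/[2(R²+z²)^(3/2)] with R = 0.0185 m, z = 0.038 m.
B = 56 × 1.51×10⁻⁵ T = 8.45×10⁻⁴ T.

B ≈ 0.845 mT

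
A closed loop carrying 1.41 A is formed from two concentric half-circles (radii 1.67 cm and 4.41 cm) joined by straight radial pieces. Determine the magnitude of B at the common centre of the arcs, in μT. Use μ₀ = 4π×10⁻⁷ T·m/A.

B ≈ 16.5 μT

The radial connectors point toward the centre, so dl × r̂ = 0 and they contribute nothing.
Each semicircle gives μ₀I/(4R): inner arc 2.65×10⁻⁵ T, outer arc 1.00×10⁻⁵ T.
The two arcs carry current in opposite angular senses, so their fields oppose: B = |2.65×10⁻⁵ − 1.00×10⁻⁵| = 1.65×10⁻⁵ T.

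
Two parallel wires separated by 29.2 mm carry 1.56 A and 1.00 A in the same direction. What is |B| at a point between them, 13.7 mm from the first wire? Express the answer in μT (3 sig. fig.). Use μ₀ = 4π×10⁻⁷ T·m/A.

B ≈ 9.87 μT

Each long wire gives B = μ₀I/(2πd). Distances are d₁ = 0.0137 m and d₂ = 0.0155 m.
B₁ = 2.28×10⁻⁵ T, B₂ = 1.29×10⁻⁵ T.
Between parallel currents the two contributions point in opposite directions, so they subtract. B = |B₁ − B₂| = |2.28×10⁻⁵ − 1.29×10⁻⁵| = 9.87×10⁻⁶ T.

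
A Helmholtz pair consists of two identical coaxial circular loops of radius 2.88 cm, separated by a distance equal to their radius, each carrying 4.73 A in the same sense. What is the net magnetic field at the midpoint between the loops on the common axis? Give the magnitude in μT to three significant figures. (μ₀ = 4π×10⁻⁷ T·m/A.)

Each loop contributes B = μ₀IR²/[2(R²+z²)^(3/2)] on the axis, with z measured from that loop.
Loop 1 (z = 0.0144 m): B₁ = 7.38×10⁻⁵ T. Loop 2 (z = 0.0144 m): B₂ = 7.38×10⁻⁵ T.
The fields add: B = B₁ + B₂ = 1.48×10⁻⁴ T.

B ≈ 148 μT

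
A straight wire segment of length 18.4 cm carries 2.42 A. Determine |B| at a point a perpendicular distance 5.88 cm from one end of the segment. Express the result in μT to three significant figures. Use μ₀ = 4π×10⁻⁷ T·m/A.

For a finite straight segment, B = (μ₀I/4πd)(sinθ₁ + sinθ₂), where θ₁, θ₂ are the angles from the perpendicular to each end.
The perpendicular foot is at one end, so the two end-offsets along the wire are 0 and L = 0.184 m.
sinθ₁ = 0/√(0²+0.0588²) = 0.0000; sinθ₂ = 0.184/√(0.184²+0.0588²) = 0.9525.
B = (4π×10⁻⁷ × 2.42) / (4π × 0.0588) × (0.0000 + 0.9525) = 3.92×10⁻⁶ T.

B ≈ 3.92 μT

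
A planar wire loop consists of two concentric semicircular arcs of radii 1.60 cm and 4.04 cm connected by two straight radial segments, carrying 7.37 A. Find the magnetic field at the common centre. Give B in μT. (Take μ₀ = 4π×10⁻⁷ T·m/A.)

The radial connectors point toward the centre, so dl × r̂ = 0 and they contribute nothing.
Each semicircle gives μ₀I/(4R): inner arc 1.45×10⁻⁴ T, outer arc 5.73×10⁻⁵ T.
The two arcs carry current in opposite angular senses, so their fields oppose: B = |1.45×10⁻⁴ − 5.73×10⁻⁵| = 8.74×10⁻⁵ T.

B ≈ 87.4 μT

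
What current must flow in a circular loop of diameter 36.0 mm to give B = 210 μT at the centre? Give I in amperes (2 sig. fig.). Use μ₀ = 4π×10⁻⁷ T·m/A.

At the centre of a circular loop B = μ₀I/(2R), so I = 2RB/μ₀.
With R = 0.018 m, I = 2 × 0.018 × 2.10×10⁻⁴ / (4π×10⁻⁷) = 6.02 A.

I ≈ 6.0 A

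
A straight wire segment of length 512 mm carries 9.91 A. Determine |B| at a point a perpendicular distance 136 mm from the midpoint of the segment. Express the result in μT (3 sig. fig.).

B ≈ 12.9 μT

For a finite straight segment, B = (μ₀I/4πd)(sinθ₁ + sinθ₂), where θ₁, θ₂ are the angles from the perpendicular to each end.
The perpendicular from the point meets the wire at its midpoint, so each end is L/2 = 0.256 m away along the wire.
sinθ₁ = 0.256/√(0.256²+0.136²) = 0.8831; sinθ₂ = 0.256/√(0.256²+0.136²) = 0.8831.
B = (4π×10⁻⁷ × 9.91) / (4π × 0.136) × (0.8831 + 0.8831) = 1.29×10⁻⁵ T.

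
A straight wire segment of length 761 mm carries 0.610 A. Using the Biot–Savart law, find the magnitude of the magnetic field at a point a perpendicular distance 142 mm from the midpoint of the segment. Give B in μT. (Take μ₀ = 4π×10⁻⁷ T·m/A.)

For a finite straight segment, B = (μ₀I/4πd)(sinθ₁ + sinθ₂), where θ₁, θ₂ are the angles from the perpendicular to each end.
The perpendicular from the point meets the wire at its midpoint, so each end is L/2 = 0.3805 m away along the wire.
sinθ₁ = 0.3805/√(0.3805²+0.142²) = 0.9369; sinθ₂ = 0.3805/√(0.3805²+0.142²) = 0.9369.
B = (4π×10⁻⁷ × 0.610) / (4π × 0.142) × (0.9369 + 0.9369) = 8.05×10⁻⁷ T.

B ≈ 0.805 μT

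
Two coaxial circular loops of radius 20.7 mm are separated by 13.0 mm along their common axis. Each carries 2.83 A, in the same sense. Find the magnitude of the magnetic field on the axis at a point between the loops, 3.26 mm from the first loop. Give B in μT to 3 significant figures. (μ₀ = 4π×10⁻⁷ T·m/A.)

Each loop contributes B = μ₀IR²/[2(R²+z²)^(3/2)] on the axis, with z measured from that loop.
Loop 1 (z = 0.00326 m): B₁ = 8.28×10⁻⁵ T. Loop 2 (z = 0.00974 m): B₂ = 6.36×10⁻⁵ T.
The fields add: B = B₁ + B₂ = 1.46×10⁻⁴ T.

B ≈ 146 μT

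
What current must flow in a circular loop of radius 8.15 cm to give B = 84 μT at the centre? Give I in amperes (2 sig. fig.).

I ≈ 11 A

At the centre of a circular loop B = μ₀I/(2R), so I = 2RB/μ₀.
With R = 0.0815 m, I = 2 × 0.0815 × 8.40×10⁻⁵ / (4π×10⁻⁷) = 10.9 A.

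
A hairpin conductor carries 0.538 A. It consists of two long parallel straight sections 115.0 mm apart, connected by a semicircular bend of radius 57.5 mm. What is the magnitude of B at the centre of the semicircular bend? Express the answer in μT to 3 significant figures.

B ≈ 4.81 μT

The semicircular arc contributes B_arc = μ₀I·π/(4πR) = μ₀I/(4R) = 2.94×10⁻⁶ T.
Each semi-infinite lead is at perpendicular distance R = 0.0575 m from the centre, with the perpendicular foot at its near end, so it contributes μ₀I/(4πR); both point the same way, together 1.87×10⁻⁶ T.
Arc and leads all point the same direction: B = 2.94×10⁻⁶ + 1.87×10⁻⁶ = 4.81×10⁻⁶ T.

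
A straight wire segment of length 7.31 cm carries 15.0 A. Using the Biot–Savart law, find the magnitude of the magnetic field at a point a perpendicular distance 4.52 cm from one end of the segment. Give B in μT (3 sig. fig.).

For a finite straight segment, B = (μ₀I/4πd)(sinθ₁ + sinθ₂), where θ₁, θ₂ are the angles from the perpendicular to each end.
The perpendicular foot is at one end, so the two end-offsets along the wire are 0 and L = 0.0731 m.
sinθ₁ = 0/√(0²+0.0452²) = 0.0000; sinθ₂ = 0.0731/√(0.0731²+0.0452²) = 0.8505.
B = (4π×10⁻⁷ × 15.0) / (4π × 0.0452) × (0.0000 + 0.8505) = 2.82×10⁻⁵ T.

B ≈ 28.2 μT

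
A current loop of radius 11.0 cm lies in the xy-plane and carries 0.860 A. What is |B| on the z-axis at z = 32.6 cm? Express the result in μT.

On the axis of a circular loop, B = μ₀IR² / [2(R²+z²)^(3/2)].
R² + z² = (0.11)² + (0.326)² = 0.1184 m², and (R²+z²)^(3/2) = 4.07×10⁻² m³.
B = (4π×10⁻⁷ × 0.860 × 0.0121) / (2 × 4.07×10⁻²) = 1.61×10⁻⁷ T.

B ≈ 0.161 μT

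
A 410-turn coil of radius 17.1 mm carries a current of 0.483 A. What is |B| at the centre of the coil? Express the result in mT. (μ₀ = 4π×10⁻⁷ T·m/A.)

B ≈ 7.28 mT

For an N-turn flat coil, B = Nμ₀I/(2R) with R = 0.0171 m.
B = 410 × 1.77×10⁻⁵ T = 7.28×10⁻³ T.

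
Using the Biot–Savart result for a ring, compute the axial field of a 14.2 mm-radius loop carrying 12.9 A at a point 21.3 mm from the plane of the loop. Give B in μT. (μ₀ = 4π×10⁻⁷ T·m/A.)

On the axis of a circular loop, B = μ₀IR² / [2(R²+z²)^(3/2)].
R² + z² = (0.0142)² + (0.0213)² = 0.0006553 m², and (R²+z²)^(3/2) = 1.68×10⁻⁵ m³.
B = (4π×10⁻⁷ × 12.9 × 0.0002016) / (2 × 1.68×10⁻⁵) = 9.74×10⁻⁵ T.

B ≈ 97.4 μT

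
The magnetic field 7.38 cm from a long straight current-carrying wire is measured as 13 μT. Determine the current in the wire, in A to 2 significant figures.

I ≈ 4.8 A

For a long straight wire B = μ₀I/(2πd), so I = 2πdB/μ₀.
I = 2π × 0.0738 × 1.30×10⁻⁵ / (4π×10⁻⁷) = 4.80 A.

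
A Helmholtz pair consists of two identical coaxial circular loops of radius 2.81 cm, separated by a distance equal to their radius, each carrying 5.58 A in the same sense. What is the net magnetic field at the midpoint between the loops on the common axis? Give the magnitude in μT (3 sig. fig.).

B ≈ 179 μT

Each loop contributes B = μ₀IR²/[2(R²+z²)^(3/2)] on the axis, with z measured from that loop.
Loop 1 (z = 0.01405 m): B₁ = 8.93×10⁻⁵ T. Loop 2 (z = 0.01405 m): B₂ = 8.93×10⁻⁵ T.
The fields add: B = B₁ + B₂ = 1.79×10⁻⁴ T.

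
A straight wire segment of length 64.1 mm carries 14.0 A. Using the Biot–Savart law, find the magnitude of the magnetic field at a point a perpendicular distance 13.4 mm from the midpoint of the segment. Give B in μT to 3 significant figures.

B ≈ 193 μT

For a finite straight segment, B = (μ₀I/4πd)(sinθ₁ + sinθ₂), where θ₁, θ₂ are the angles from the perpendicular to each end.
The perpendicular from the point meets the wire at its midpoint, so each end is L/2 = 0.03205 m away along the wire.
sinθ₁ = 0.03205/√(0.03205²+0.0134²) = 0.9226; sinθ₂ = 0.03205/√(0.03205²+0.0134²) = 0.9226.
B = (4π×10⁻⁷ × 14.0) / (4π × 0.0134) × (0.9226 + 0.9226) = 1.93×10⁻⁴ T.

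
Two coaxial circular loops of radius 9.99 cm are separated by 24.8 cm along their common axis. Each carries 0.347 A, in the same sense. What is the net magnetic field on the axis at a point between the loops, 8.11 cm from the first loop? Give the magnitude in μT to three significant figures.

Each loop contributes B = μ₀IR²/[2(R²+z²)^(3/2)] on the axis, with z measured from that loop.
Loop 1 (z = 0.0811 m): B₁ = 1.02×10⁻⁶ T. Loop 2 (z = 0.1669 m): B₂ = 2.96×10⁻⁷ T.
The fields add: B = B₁ + B₂ = 1.32×10⁻⁶ T.

B ≈ 1.32 μT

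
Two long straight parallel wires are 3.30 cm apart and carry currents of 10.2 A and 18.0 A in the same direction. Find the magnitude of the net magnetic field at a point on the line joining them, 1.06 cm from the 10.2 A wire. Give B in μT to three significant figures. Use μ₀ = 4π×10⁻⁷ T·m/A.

Each long wire gives B = μ₀I/(2πd). Distances are d₁ = 0.0106 m and d₂ = 0.0224 m.
B₁ = 1.92×10⁻⁴ T, B₂ = 1.61×10⁻⁴ T.
Between parallel currents the two contributions point in opposite directions, so they subtract. B = |B₁ − B₂| = |1.92×10⁻⁴ − 1.61×10⁻⁴| = 3.17×10⁻⁵ T.

B ≈ 31.7 μT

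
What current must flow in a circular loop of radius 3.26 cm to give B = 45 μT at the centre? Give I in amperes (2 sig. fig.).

At the centre of a circular loop B = μ₀I/(2R), so I = 2RB/μ₀.
With R = 0.0326 m, I = 2 × 0.0326 × 4.50×10⁻⁵ / (4π×10⁻⁷) = 2.33 A.

I ≈ 2.3 A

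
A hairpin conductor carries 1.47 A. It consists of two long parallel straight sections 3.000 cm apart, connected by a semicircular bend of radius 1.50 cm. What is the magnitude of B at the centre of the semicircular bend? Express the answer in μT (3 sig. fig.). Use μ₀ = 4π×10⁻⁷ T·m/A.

B ≈ 50.4 μT

The semicircular arc contributes B_arc = μ₀I·π/(4πR) = μ₀I/(4R) = 3.08×10⁻⁵ T.
Each semi-infinite lead is at perpendicular distance R = 0.015 m from the centre, with the perpendicular foot at its near end, so it contributes μ₀I/(4πR); both point the same way, together 1.96×10⁻⁵ T.
Arc and leads all point the same direction: B = 3.08×10⁻⁵ + 1.96×10⁻⁵ = 5.04×10⁻⁵ T.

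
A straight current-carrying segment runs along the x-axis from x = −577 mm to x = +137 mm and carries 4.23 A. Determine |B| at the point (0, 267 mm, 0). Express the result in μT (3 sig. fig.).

For a finite straight segment, B = (μ₀I/4πd)(sinθ₁ + sinθ₂), where θ₁, θ₂ are the angles from the perpendicular to each end.
The perpendicular distance is d = 0.267 m; the end-offsets along the wire are a = 0.577 m and b = 0.137 m.
sinθ₁ = 0.577/√(0.577²+0.267²) = 0.9075; sinθ₂ = 0.137/√(0.137²+0.267²) = 0.4565.
B = (4π×10⁻⁷ × 4.23) / (4π × 0.267) × (0.9075 + 0.4565) = 2.16×10⁻⁶ T.

B ≈ 2.16 μT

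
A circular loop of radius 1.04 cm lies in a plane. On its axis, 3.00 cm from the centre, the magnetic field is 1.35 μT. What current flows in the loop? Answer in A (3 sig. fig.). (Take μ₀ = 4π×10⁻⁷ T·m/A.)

On the axis of a loop, B = μ₀IR²/[2(R²+z²)^(3/2)], so I = 2B(R²+z²)^(3/2)/(μ₀R²).
R² + z² = 0.0001082 + 0.0009 = 0.001008 m²; raised to 3/2 gives 3.20×10⁻⁵ m³.
I = 2 × 1.35×10⁻⁶ × 3.20×10⁻⁵ / (1.26×10⁻⁶ × 0.0001082) = 0.636 A.

I ≈ 0.636 A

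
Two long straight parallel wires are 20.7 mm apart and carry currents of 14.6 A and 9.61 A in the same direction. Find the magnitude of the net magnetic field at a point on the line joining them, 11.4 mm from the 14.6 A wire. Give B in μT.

Each long wire gives B = μ₀I/(2πd). Distances are d₁ = 0.0114 m and d₂ = 0.0093 m.
B₁ = 2.56×10⁻⁴ T, B₂ = 2.07×10⁻⁴ T.
Between parallel currents the two contributions point in opposite directions, so they subtract. B = |B₁ − B₂| = |2.56×10⁻⁴ − 2.07×10⁻⁴| = 4.95×10⁻⁵ T.

B ≈ 49.5 μT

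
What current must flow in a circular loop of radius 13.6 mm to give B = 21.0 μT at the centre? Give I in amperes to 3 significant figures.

At the centre of a circular loop B = μ₀I/(2R), so I = 2RB/μ₀.
With R = 0.0136 m, I = 2 × 0.0136 × 2.10×10⁻⁵ / (4π×10⁻⁷) = 0.455 A.

I ≈ 0.455 A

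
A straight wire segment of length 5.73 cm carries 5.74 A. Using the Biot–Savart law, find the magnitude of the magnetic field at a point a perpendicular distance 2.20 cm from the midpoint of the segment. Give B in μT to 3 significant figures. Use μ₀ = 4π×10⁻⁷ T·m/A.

For a finite straight segment, B = (μ₀I/4πd)(sinθ₁ + sinθ₂), where θ₁, θ₂ are the angles from the perpendicular to each end.
The perpendicular from the point meets the wire at its midpoint, so each end is L/2 = 0.02865 m away along the wire.
sinθ₁ = 0.02865/√(0.02865²+0.022²) = 0.7931; sinθ₂ = 0.02865/√(0.02865²+0.022²) = 0.7931.
B = (4π×10⁻⁷ × 5.74) / (4π × 0.022) × (0.7931 + 0.7931) = 4.14×10⁻⁵ T.

B ≈ 41.4 μT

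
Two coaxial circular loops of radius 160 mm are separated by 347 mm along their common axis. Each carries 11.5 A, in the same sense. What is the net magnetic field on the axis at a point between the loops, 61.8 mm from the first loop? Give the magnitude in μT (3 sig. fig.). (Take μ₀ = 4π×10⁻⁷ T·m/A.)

B ≈ 41.9 μT

Each loop contributes B = μ₀IR²/[2(R²+z²)^(3/2)] on the axis, with z measured from that loop.
Loop 1 (z = 0.0618 m): B₁ = 3.67×10⁻⁵ T. Loop 2 (z = 0.2852 m): B₂ = 5.29×10⁻⁶ T.
The fields add: B = B₁ + B₂ = 4.19×10⁻⁵ T.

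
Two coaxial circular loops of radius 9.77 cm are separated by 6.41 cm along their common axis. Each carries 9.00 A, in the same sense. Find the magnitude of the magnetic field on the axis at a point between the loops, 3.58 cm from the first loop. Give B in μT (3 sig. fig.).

Each loop contributes B = μ₀IR²/[2(R²+z²)^(3/2)] on the axis, with z measured from that loop.
Loop 1 (z = 0.0358 m): B₁ = 4.79×10⁻⁵ T. Loop 2 (z = 0.0283 m): B₂ = 5.13×10⁻⁵ T.
The fields add: B = B₁ + B₂ = 9.92×10⁻⁵ T.

B ≈ 99.2 μT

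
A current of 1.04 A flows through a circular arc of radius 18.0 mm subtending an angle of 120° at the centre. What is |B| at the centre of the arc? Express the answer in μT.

The Biot–Savart field of a circular arc at its centre is B = μ₀Iφ/(4πR), with φ = 2.094 rad.
B = (4π×10⁻⁷ × 1.04 × 2.094) / (4π × 0.018) = 1.21×10⁻⁵ T.

B ≈ 12.1 μT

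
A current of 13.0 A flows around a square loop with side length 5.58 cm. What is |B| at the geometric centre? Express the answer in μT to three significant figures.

Each side is a finite straight segment at perpendicular distance d = a/(2 tan(π/4)) = 0.0279 m from the centre, with end-angles ±π/4.
One side contributes B₁ = (μ₀I/4πd)·2 sin(π/4) = 6.59×10⁻⁵ T.
All 4 sides add in the same direction: B = 4 × 6.59×10⁻⁵ = 2.64×10⁻⁴ T.

B ≈ 264 μT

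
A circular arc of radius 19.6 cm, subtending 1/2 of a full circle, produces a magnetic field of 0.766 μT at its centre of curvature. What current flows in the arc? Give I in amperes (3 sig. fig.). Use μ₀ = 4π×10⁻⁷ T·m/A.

For a circular arc, B = μ₀Iφ/(4πR) with φ in radians; here φ = 3.142 rad.
So I = 4πRB/(μ₀φ) = 4π × 0.196 × 7.66×10⁻⁷ / (4π×10⁻⁷ × 3.142) = 0.478 A.

I ≈ 0.478 A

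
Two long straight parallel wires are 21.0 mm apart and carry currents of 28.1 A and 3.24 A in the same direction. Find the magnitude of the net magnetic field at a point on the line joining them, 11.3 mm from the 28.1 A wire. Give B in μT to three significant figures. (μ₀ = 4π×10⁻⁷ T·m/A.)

Each long wire gives B = μ₀I/(2πd). Distances are d₁ = 0.0113 m and d₂ = 0.0097 m.
B₁ = 4.97×10⁻⁴ T, B₂ = 6.68×10⁻⁵ T.
Between parallel currents the two contributions point in opposite directions, so they subtract. B = |B₁ − B₂| = |4.97×10⁻⁴ − 6.68×10⁻⁵| = 4.31×10⁻⁴ T.

B ≈ 431 μT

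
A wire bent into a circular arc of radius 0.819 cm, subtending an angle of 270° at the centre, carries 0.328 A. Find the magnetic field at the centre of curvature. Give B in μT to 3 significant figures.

B ≈ 18.9 μT

The Biot–Savart field of a circular arc at its centre is B = μ₀Iφ/(4πR), with φ = 4.712 rad.
B = (4π×10⁻⁷ × 0.328 × 4.712) / (4π × 0.00819) = 1.89×10⁻⁵ T.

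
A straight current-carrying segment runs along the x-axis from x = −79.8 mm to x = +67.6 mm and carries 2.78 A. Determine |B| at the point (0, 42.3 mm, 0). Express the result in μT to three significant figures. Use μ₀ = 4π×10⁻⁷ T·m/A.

For a finite straight segment, B = (μ₀I/4πd)(sinθ₁ + sinθ₂), where θ₁, θ₂ are the angles from the perpendicular to each end.
The perpendicular distance is d = 0.0423 m; the end-offsets along the wire are a = 0.0798 m and b = 0.0676 m.
sinθ₁ = 0.0798/√(0.0798²+0.0423²) = 0.8835; sinθ₂ = 0.0676/√(0.0676²+0.0423²) = 0.8477.
B = (4π×10⁻⁷ × 2.78) / (4π × 0.0423) × (0.8835 + 0.8477) = 1.14×10⁻⁵ T.

B ≈ 11.4 μT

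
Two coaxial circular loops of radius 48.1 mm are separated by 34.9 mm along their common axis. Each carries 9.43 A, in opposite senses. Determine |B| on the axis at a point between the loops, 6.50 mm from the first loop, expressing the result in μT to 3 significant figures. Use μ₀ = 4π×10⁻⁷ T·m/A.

B ≈ 41.2 μT

Each loop contributes B = μ₀IR²/[2(R²+z²)^(3/2)] on the axis, with z measured from that loop.
Loop 1 (z = 0.0065 m): B₁ = 1.20×10⁻⁴ T. Loop 2 (z = 0.0284 m): B₂ = 7.87×10⁻⁵ T.
The fields oppose: B = |B₁ − B₂| = 4.12×10⁻⁵ T.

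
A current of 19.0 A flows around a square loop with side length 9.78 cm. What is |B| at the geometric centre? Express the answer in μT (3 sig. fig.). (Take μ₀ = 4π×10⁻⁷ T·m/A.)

Each side is a finite straight segment at perpendicular distance d = a/(2 tan(π/4)) = 0.0489 m from the centre, with end-angles ±π/4.
One side contributes B₁ = (μ₀I/4πd)·2 sin(π/4) = 5.49×10⁻⁵ T.
All 4 sides add in the same direction: B = 4 × 5.49×10⁻⁵ = 2.20×10⁻⁴ T.

B ≈ 220 μT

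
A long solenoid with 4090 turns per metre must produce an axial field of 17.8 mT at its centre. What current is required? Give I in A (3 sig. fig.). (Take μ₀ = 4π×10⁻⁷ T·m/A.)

Inside a long solenoid B = μ₀nI with n = 4090 m⁻¹, so I = B/(μ₀n).
I = 1.78×10⁻² / (4π×10⁻⁷ × 4090) = 3.46 A.

I ≈ 3.46 A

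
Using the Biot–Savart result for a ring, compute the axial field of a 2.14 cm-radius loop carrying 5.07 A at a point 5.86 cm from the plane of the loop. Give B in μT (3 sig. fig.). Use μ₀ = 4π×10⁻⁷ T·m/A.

B ≈ 6.01 μT

On the axis of a circular loop, B = μ₀IR² / [2(R²+z²)^(3/2)].
R² + z² = (0.0214)² + (0.0586)² = 0.003892 m², and (R²+z²)^(3/2) = 2.43×10⁻⁴ m³.
B = (4π×10⁻⁷ × 5.07 × 0.000458) / (2 × 2.43×10⁻⁴) = 6.01×10⁻⁶ T.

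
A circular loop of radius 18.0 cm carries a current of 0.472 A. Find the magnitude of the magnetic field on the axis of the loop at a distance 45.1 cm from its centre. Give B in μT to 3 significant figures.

B ≈ 0.0839 μT

On the axis of a circular loop, B = μ₀IR² / [2(R²+z²)^(3/2)].
R² + z² = (0.18)² + (0.451)² = 0.2358 m², and (R²+z²)^(3/2) = 0.115 m³.
B = (4π×10⁻⁷ × 0.472 × 0.0324) / (2 × 0.115) = 8.39×10⁻⁸ T.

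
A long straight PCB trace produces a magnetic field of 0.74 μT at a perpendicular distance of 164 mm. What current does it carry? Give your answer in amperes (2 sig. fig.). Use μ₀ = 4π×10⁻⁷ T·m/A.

I ≈ 0.61 A

For a long straight wire B = μ₀I/(2πd), so I = 2πdB/μ₀.
I = 2π × 0.164 × 7.40×10⁻⁷ / (4π×10⁻⁷) = 0.607 A.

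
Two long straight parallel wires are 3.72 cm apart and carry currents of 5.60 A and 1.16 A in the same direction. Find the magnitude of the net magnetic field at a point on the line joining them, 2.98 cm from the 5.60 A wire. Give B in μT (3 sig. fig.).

Each long wire gives B = μ₀I/(2πd). Distances are d₁ = 0.0298 m and d₂ = 0.0074 m.
B₁ = 3.76×10⁻⁵ T, B₂ = 3.14×10⁻⁵ T.
Between parallel currents the two contributions point in opposite directions, so they subtract. B = |B₁ − B₂| = |3.76×10⁻⁵ − 3.14×10⁻⁵| = 6.23×10⁻⁶ T.

B ≈ 6.23 μT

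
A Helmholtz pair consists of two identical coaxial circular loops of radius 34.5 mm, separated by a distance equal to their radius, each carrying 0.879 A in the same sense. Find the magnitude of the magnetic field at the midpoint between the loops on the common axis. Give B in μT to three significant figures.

Each loop contributes B = μ₀IR²/[2(R²+z²)^(3/2)] on the axis, with z measured from that loop.
Loop 1 (z = 0.01725 m): B₁ = 1.15×10⁻⁵ T. Loop 2 (z = 0.01725 m): B₂ = 1.15×10⁻⁵ T.
The fields add: B = B₁ + B₂ = 2.29×10⁻⁵ T.

B ≈ 22.9 μT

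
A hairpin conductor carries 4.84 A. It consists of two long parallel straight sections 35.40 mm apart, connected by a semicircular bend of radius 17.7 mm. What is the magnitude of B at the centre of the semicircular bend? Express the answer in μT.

B ≈ 141 μT

The semicircular arc contributes B_arc = μ₀I·π/(4πR) = μ₀I/(4R) = 8.59×10⁻⁵ T.
Each semi-infinite lead is at perpendicular distance R = 0.0177 m from the centre, with the perpendicular foot at its near end, so it contributes μ₀I/(4πR); both point the same way, together 5.47×10⁻⁵ T.
Arc and leads all point the same direction: B = 8.59×10⁻⁵ + 5.47×10⁻⁵ = 1.41×10⁻⁴ T.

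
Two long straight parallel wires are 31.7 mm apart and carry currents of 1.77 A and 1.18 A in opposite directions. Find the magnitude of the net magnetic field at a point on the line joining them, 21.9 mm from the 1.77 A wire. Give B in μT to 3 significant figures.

B ≈ 40.2 μT

Each long wire gives B = μ₀I/(2πd). Distances are d₁ = 0.0219 m and d₂ = 0.0098 m.
B₁ = 1.62×10⁻⁵ T, B₂ = 2.41×10⁻⁵ T.
Between antiparallel currents both contributions point the same way, so they add. B = B₁ + B₂ = 1.62×10⁻⁵ + 2.41×10⁻⁵ = 4.02×10⁻⁵ T.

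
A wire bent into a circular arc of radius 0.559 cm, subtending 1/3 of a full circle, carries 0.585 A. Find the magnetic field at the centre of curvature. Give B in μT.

The Biot–Savart field of a circular arc at its centre is B = μ₀Iφ/(4πR), with φ = 2.094 rad.
B = (4π×10⁻⁷ × 0.585 × 2.094) / (4π × 0.00559) = 2.19×10⁻⁵ T.

B ≈ 21.9 μT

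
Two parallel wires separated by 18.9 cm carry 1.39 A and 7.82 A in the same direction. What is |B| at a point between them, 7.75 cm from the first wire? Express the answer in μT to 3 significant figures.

Each long wire gives B = μ₀I/(2πd). Distances are d₁ = 0.0775 m and d₂ = 0.1115 m.
B₁ = 3.59×10⁻⁶ T, B₂ = 1.40×10⁻⁵ T.
Between parallel currents the two contributions point in opposite directions, so they subtract. B = |B₁ − B₂| = |3.59×10⁻⁶ − 1.40×10⁻⁵| = 1.04×10⁻⁵ T.

B ≈ 10.4 μT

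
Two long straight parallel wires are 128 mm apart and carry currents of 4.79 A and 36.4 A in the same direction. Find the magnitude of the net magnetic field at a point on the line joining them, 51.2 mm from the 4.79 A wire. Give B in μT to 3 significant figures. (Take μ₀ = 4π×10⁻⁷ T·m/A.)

Each long wire gives B = μ₀I/(2πd). Distances are d₁ = 0.0512 m and d₂ = 0.0768 m.
B₁ = 1.87×10⁻⁵ T, B₂ = 9.48×10⁻⁵ T.
Between parallel currents the two contributions point in opposite directions, so they subtract. B = |B₁ − B₂| = |1.87×10⁻⁵ − 9.48×10⁻⁵| = 7.61×10⁻⁵ T.

B ≈ 76.1 μT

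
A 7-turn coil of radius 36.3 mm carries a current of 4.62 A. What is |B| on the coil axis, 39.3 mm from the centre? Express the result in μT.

For an N-turn flat coil, B = Nμ₀IR²/[2(R²+z²)^(3/2)] with R = 0.0363 m, z = 0.0393 m.
B = 7 × 2.50×10⁻⁵ T = 1.75×10⁻⁴ T.

B ≈ 175 μT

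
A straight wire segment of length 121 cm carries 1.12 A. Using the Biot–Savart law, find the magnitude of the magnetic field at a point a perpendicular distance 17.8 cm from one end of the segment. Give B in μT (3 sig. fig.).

B ≈ 0.623 μT

For a finite straight segment, B = (μ₀I/4πd)(sinθ₁ + sinθ₂), where θ₁, θ₂ are the angles from the perpendicular to each end.
The perpendicular foot is at one end, so the two end-offsets along the wire are 0 and L = 1.21 m.
sinθ₁ = 0/√(0²+0.178²) = 0.0000; sinθ₂ = 1.21/√(1.21²+0.178²) = 0.9894.
B = (4π×10⁻⁷ × 1.12) / (4π × 0.178) × (0.0000 + 0.9894) = 6.23×10⁻⁷ T.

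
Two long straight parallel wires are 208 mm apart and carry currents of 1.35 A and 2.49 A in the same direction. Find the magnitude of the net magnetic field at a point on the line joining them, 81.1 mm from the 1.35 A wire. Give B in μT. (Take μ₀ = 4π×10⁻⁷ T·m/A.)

B ≈ 0.595 μT

Each long wire gives B = μ₀I/(2πd). Distances are d₁ = 0.0811 m and d₂ = 0.1269 m.
B₁ = 3.33×10⁻⁶ T, B₂ = 3.92×10⁻⁶ T.
Between parallel currents the two contributions point in opposite directions, so they subtract. B = |B₁ − B₂| = |3.33×10⁻⁶ − 3.92×10⁻⁶| = 5.95×10⁻⁷ T.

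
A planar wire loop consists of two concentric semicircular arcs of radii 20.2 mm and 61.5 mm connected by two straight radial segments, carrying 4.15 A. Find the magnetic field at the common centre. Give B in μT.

B ≈ 43.3 μT

The radial connectors point toward the centre, so dl × r̂ = 0 and they contribute nothing.
Each semicircle gives μ₀I/(4R): inner arc 6.45×10⁻⁵ T, outer arc 2.12×10⁻⁵ T.
The two arcs carry current in opposite angular senses, so their fields oppose: B = |6.45×10⁻⁵ − 2.12×10⁻⁵| = 4.33×10⁻⁵ T.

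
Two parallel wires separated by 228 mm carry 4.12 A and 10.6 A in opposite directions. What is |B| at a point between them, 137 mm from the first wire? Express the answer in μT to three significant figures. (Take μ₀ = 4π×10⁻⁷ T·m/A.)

Each long wire gives B = μ₀I/(2πd). Distances are d₁ = 0.137 m and d₂ = 0.091 m.
B₁ = 6.01×10⁻⁶ T, B₂ = 2.33×10⁻⁵ T.
Between antiparallel currents both contributions point the same way, so they add. B = B₁ + B₂ = 6.01×10⁻⁶ + 2.33×10⁻⁵ = 2.93×10⁻⁵ T.

B ≈ 29.3 μT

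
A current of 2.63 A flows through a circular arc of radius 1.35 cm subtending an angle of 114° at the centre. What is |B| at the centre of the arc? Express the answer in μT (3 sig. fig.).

The Biot–Savart field of a circular arc at its centre is B = μ₀Iφ/(4πR), with φ = 1.99 rad.
B = (4π×10⁻⁷ × 2.63 × 1.99) / (4π × 0.0135) = 3.88×10⁻⁵ T.

B ≈ 38.8 μT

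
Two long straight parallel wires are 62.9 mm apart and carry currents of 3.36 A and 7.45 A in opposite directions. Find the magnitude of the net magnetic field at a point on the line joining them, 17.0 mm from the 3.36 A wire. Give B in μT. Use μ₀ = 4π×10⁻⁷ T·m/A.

B ≈ 72.0 μT

Each long wire gives B = μ₀I/(2πd). Distances are d₁ = 0.017 m and d₂ = 0.0459 m.
B₁ = 3.95×10⁻⁵ T, B₂ = 3.25×10⁻⁵ T.
Between antiparallel currents both contributions point the same way, so they add. B = B₁ + B₂ = 3.95×10⁻⁵ + 3.25×10⁻⁵ = 7.20×10⁻⁵ T.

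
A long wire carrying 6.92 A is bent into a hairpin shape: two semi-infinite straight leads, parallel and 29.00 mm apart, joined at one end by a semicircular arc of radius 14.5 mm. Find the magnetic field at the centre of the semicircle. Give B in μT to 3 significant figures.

B ≈ 245 μT

The semicircular arc contributes B_arc = μ₀I·π/(4πR) = μ₀I/(4R) = 1.50×10⁻⁴ T.
Each semi-infinite lead is at perpendicular distance R = 0.0145 m from the centre, with the perpendicular foot at its near end, so it contributes μ₀I/(4πR); both point the same way, together 9.54×10⁻⁵ T.
Arc and leads all point the same direction: B = 1.50×10⁻⁴ + 9.54×10⁻⁵ = 2.45×10⁻⁴ T.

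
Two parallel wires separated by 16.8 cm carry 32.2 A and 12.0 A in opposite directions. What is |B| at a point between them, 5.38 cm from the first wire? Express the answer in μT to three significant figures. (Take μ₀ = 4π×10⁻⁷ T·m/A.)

Each long wire gives B = μ₀I/(2πd). Distances are d₁ = 0.0538 m and d₂ = 0.1142 m.
B₁ = 1.20×10⁻⁴ T, B₂ = 2.10×10⁻⁵ T.
Between antiparallel currents both contributions point the same way, so they add. B = B₁ + B₂ = 1.20×10⁻⁴ + 2.10×10⁻⁵ = 1.41×10⁻⁴ T.

B ≈ 141 μT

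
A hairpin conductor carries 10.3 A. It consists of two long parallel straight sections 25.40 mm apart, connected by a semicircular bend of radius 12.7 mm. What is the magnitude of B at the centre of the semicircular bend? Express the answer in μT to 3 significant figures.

The semicircular arc contributes B_arc = μ₀I·π/(4πR) = μ₀I/(4R) = 2.55×10⁻⁴ T.
Each semi-infinite lead is at perpendicular distance R = 0.0127 m from the centre, with the perpendicular foot at its near end, so it contributes μ₀I/(4πR); both point the same way, together 1.62×10⁻⁴ T.
Arc and leads all point the same direction: B = 2.55×10⁻⁴ + 1.62×10⁻⁴ = 4.17×10⁻⁴ T.

B ≈ 417 μT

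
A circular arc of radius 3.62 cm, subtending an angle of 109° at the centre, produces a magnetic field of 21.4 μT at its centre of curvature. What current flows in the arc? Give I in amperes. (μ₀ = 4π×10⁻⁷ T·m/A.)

I ≈ 4.07 A

For a circular arc, B = μ₀Iφ/(4πR) with φ in radians; here φ = 1.902 rad.
So I = 4πRB/(μ₀φ) = 4π × 0.0362 × 2.14×10⁻⁵ / (4π×10⁻⁷ × 1.902) = 4.07 A.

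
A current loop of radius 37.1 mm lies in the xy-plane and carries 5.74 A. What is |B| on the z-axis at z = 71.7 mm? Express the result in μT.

B ≈ 9.43 μT

On the axis of a circular loop, B = μ₀IR² / [2(R²+z²)^(3/2)].
R² + z² = (0.0371)² + (0.0717)² = 0.006517 m², and (R²+z²)^(3/2) = 5.26×10⁻⁴ m³.
B = (4π×10⁻⁷ × 5.74 × 0.001376) / (2 × 5.26×10⁻⁴) = 9.43×10⁻⁶ T.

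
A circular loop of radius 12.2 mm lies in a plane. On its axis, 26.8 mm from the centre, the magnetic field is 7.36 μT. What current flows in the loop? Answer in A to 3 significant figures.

On the axis of a loop, B = μ₀IR²/[2(R²+z²)^(3/2)], so I = 2B(R²+z²)^(3/2)/(μ₀R²).
R² + z² = 0.0001488 + 0.0007182 = 0.0008671 m²; raised to 3/2 gives 2.55×10⁻⁵ m³.
I = 2 × 7.36×10⁻⁶ × 2.55×10⁻⁵ / (1.26×10⁻⁶ × 0.0001488) = 2.01 A.

I ≈ 2.01 A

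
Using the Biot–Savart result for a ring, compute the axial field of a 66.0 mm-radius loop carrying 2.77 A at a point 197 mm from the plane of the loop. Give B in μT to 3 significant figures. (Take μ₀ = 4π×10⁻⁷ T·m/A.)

On the axis of a circular loop, B = μ₀IR² / [2(R²+z²)^(3/2)].
R² + z² = (0.066)² + (0.197)² = 0.04317 m², and (R²+z²)^(3/2) = 8.97×10⁻³ m³.
B = (4π×10⁻⁷ × 2.77 × 0.004356) / (2 × 8.97×10⁻³) = 8.45×10⁻⁷ T.

B ≈ 0.845 μT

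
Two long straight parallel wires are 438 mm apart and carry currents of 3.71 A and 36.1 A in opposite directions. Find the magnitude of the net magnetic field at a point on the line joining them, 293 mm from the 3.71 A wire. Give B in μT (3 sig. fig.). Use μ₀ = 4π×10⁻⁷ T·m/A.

B ≈ 52.3 μT

Each long wire gives B = μ₀I/(2πd). Distances are d₁ = 0.293 m and d₂ = 0.145 m.
B₁ = 2.53×10⁻⁶ T, B₂ = 4.98×10⁻⁵ T.
Between antiparallel currents both contributions point the same way, so they add. B = B₁ + B₂ = 2.53×10⁻⁶ + 4.98×10⁻⁵ = 5.23×10⁻⁵ T.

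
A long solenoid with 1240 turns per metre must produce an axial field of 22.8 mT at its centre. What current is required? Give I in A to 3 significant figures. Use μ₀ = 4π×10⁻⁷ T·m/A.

I ≈ 14.6 A

Inside a long solenoid B = μ₀nI with n = 1240 m⁻¹, so I = B/(μ₀n).
I = 2.28×10⁻² / (4π×10⁻⁷ × 1240) = 14.6 A.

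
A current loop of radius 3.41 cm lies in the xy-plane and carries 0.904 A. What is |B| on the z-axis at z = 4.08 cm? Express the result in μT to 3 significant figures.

B ≈ 4.39 μT

On the axis of a circular loop, B = μ₀IR² / [2(R²+z²)^(3/2)].
R² + z² = (0.0341)² + (0.0408)² = 0.002827 m², and (R²+z²)^(3/2) = 1.50×10⁻⁴ m³.
B = (4π×10⁻⁷ × 0.904 × 0.001163) / (2 × 1.50×10⁻⁴) = 4.39×10⁻⁶ T.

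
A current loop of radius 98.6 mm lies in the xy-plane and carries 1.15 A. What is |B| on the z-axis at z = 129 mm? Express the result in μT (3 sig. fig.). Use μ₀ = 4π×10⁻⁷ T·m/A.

B ≈ 1.64 μT

On the axis of a circular loop, B = μ₀IR² / [2(R²+z²)^(3/2)].
R² + z² = (0.0986)² + (0.129)² = 0.02636 m², and (R²+z²)^(3/2) = 4.28×10⁻³ m³.
B = (4π×10⁻⁷ × 1.15 × 0.009722) / (2 × 4.28×10⁻³) = 1.64×10⁻⁶ T.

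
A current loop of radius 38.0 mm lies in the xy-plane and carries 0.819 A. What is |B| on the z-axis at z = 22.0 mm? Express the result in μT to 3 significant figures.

On the axis of a circular loop, B = μ₀IR² / [2(R²+z²)^(3/2)].
R² + z² = (0.038)² + (0.022)² = 0.001928 m², and (R²+z²)^(3/2) = 8.47×10⁻⁵ m³.
B = (4π×10⁻⁷ × 0.819 × 0.001444) / (2 × 8.47×10⁻⁵) = 8.78×10⁻⁶ T.

B ≈ 8.78 μT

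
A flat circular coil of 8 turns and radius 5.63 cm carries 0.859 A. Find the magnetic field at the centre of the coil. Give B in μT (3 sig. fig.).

For an N-turn flat coil, B = Nμ₀I/(2R) with R = 0.0563 m.
B = 8 × 9.59×10⁻⁶ T = 7.67×10⁻⁵ T.

B ≈ 76.7 μT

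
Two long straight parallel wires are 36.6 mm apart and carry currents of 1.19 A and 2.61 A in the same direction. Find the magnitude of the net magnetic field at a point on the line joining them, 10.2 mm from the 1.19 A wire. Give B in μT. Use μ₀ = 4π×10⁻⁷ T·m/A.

Each long wire gives B = μ₀I/(2πd). Distances are d₁ = 0.0102 m and d₂ = 0.0264 m.
B₁ = 2.33×10⁻⁵ T, B₂ = 1.98×10⁻⁵ T.
Between parallel currents the two contributions point in opposite directions, so they subtract. B = |B₁ − B₂| = |2.33×10⁻⁵ − 1.98×10⁻⁵| = 3.56×10⁻⁶ T.

B ≈ 3.56 μT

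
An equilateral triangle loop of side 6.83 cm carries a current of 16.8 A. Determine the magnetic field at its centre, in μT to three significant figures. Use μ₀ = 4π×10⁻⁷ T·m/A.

Each side is a finite straight segment at perpendicular distance d = a/(2 tan(π/3)) = 0.01972 m from the centre, with end-angles ±π/3.
One side contributes B₁ = (μ₀I/4πd)·2 sin(π/3) = 1.48×10⁻⁴ T.
All 3 sides add in the same direction: B = 3 × 1.48×10⁻⁴ = 4.43×10⁻⁴ T.

B ≈ 443 μT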